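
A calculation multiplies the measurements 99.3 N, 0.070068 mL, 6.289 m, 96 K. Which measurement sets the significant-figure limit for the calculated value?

99.3 N → 3 s.f.; 0.070068 mL → 5 s.f.; 6.289 m → 4 s.f.; 96 K → 2 s.f.
The fewest is 2 significant figures, from 96 K.

96 K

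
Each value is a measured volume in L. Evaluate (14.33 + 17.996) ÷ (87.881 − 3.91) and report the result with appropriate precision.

0.3850

14.33 + 17.996 = 32.326, limited to 2 d.p. → 4 s.f.; 87.881 − 3.91 = 83.971, limited to 2 d.p. → 4 s.f.
Carrying full precision, 32.326 ÷ 83.971 = 0.384966238344…; keep min(4, 4) = 4 s.f.
Rounded to 4 significant figures: 0.3850.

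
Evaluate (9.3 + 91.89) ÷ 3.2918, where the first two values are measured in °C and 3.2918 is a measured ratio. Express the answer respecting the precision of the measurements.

30.74 °C

9.3 °C + 91.89 °C = 101.19 °C; the sum is limited to 1 decimal place (4 s.f.).
Carrying full precision, 101.19 ÷ 3.2918 = 30.7400206574… °C; 3.2918 has 5 s.f., so the result keeps min(4, 5) = 4 s.f.
Rounded to 4 significant figures: 30.74 °C.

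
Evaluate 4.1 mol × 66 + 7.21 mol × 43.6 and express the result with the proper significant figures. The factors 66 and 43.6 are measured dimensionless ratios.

5.8 × 10² mol

4.1 × 66 = 270.6 → 2.7 × 10² mol (2 s.f., last digit at the 10^1 place).
7.21 × 43.6 = 314.356 → 314 mol (3 s.f., last digit at the 10^0 place).
Sum: 584.956 mol; keep the coarser place, 10^1.
Result: 5.8 × 10² mol.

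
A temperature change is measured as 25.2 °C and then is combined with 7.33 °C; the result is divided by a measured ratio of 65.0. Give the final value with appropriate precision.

0.500 °C

25.2 °C + 7.33 °C = 32.53 °C; the sum is limited to 1 decimal place (3 s.f.).
Carrying full precision, 32.53 ÷ 65.0 = 0.500461538462… °C; 65.0 has 3 s.f., so the result keeps min(3, 3) = 3 s.f.
Rounded to 3 significant figures: 0.500 °C.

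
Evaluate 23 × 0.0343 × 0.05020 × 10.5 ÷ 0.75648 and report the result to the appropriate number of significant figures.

0.55

23 × 0.0343 × 0.05020 × 10.5 ÷ 0.75648 = 0.54968960184…
Multiplication/division keeps the fewest significant figures: 23 → 2 s.f., 0.0343 → 3 s.f., 0.05020 → 4 s.f., 10.5 → 3 s.f., 0.75648 → 5 s.f.; limit is 2.
Rounded to 2 significant figures: 0.55.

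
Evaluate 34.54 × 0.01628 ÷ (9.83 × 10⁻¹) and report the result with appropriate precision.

34.54 × 0.01628 ÷ (9.83 × 10⁻¹) = 0.572035808749…
Multiplication/division keeps the fewest significant figures: 34.54 → 4 s.f., 0.01628 → 4 s.f., 9.83 × 10⁻¹ → 3 s.f.; limit is 3.
Rounded to 3 significant figures: 0.572.

0.572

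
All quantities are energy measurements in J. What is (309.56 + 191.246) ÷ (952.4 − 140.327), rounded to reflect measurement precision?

309.56 + 191.246 = 500.806, limited to 2 d.p. → 5 s.f.; 952.4 − 140.327 = 812.073, limited to 1 d.p. → 4 s.f.
Carrying full precision, 500.806 ÷ 812.073 = 0.61670071533…; keep min(5, 4) = 4 s.f.
Rounded to 4 significant figures: 6.167 × 10^-1.

6.167 × 10^-1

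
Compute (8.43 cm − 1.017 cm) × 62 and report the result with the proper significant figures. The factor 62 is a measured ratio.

4.6 × 10² cm

8.43 cm − 1.017 cm = 7.413 cm; the difference is limited to 2 decimal places (3 s.f.).
Carrying full precision, 7.413 × 62 = 459.606 cm; 62 has 2 s.f., so the result keeps min(3, 2) = 2 s.f.
Rounded to 2 significant figures: 4.6 × 10² cm.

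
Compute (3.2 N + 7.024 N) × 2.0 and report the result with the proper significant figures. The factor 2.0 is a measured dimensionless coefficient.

3.2 N + 7.024 N = 10.224 N; the sum is limited to 1 decimal place (3 s.f.).
Carrying full precision, 10.224 × 2.0 = 20.448 N; 2.0 has 2 s.f., so the result keeps min(3, 2) = 2 s.f.
Rounded to 2 significant figures: 20. N.

20. N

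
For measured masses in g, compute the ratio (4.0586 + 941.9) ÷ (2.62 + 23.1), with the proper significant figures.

4.0586 + 941.9 = 945.9586, limited to 1 d.p. → 4 s.f.; 2.62 + 23.1 = 25.72, limited to 1 d.p. → 3 s.f.
Carrying full precision, 945.9586 ÷ 25.72 = 36.7791057543…; keep min(4, 3) = 3 s.f.
Rounded to 3 significant figures: 36.8.

36.8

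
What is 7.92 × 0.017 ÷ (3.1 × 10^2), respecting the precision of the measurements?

7.92 × 0.017 ÷ (3.1 × 10^2) = 0.000434322580645…
Multiplication/division keeps the fewest significant figures: 7.92 → 3 s.f., 0.017 → 2 s.f., 3.1 × 10^2 → 2 s.f.; limit is 2.
Rounded to 2 significant figures: 4.3 × 10^-4.

4.3 × 10^-4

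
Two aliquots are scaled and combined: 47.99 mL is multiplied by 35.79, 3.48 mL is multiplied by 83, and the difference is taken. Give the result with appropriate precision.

1.43 × 10³ mL

47.99 × 35.79 = 1717.5621 → 1718 mL (4 s.f., last digit at the 10^0 place).
3.48 × 83 = 288.84 → 2.9 × 10² mL (2 s.f., last digit at the 10^1 place).
Difference: 1428.7221 mL; keep the coarser place, 10^1.
Result: 1.43 × 10³ mL.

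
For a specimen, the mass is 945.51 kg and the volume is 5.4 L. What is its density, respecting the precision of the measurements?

density = 945.51 kg ÷ 5.4 L = 175.094444444… kg/L.
945.51 has 5 significant figures; 5.4 has 2.
Division/multiplication keeps the fewest: 2 significant figures.
Rounded: 1.8 × 10^2 kg/L.

1.8 × 10^2 kg/L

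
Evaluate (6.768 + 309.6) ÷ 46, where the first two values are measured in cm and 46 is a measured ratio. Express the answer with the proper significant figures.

6.9 cm

6.768 cm + 309.6 cm = 316.368 cm; the sum is limited to 1 decimal place (4 s.f.).
Carrying full precision, 316.368 ÷ 46 = 6.87756521739… cm; 46 has 2 s.f., so the result keeps min(4, 2) = 2 s.f.
Rounded to 2 significant figures: 6.9 cm.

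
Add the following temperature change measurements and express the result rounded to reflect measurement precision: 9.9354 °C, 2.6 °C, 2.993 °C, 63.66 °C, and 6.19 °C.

85.4 °C

9.9354 °C + 2.6 °C + 2.993 °C + 63.66 °C + 6.19 °C = 85.3784 °C.
Addition/subtraction keeps the fewest decimal places: 9.9354 → 4 decimal places, 2.6 → 1 decimal place, 2.993 → 3 decimal places, 63.66 → 2 decimal places, 6.19 → 2 decimal places; limit is 1.
Rounded to 1 decimal place: 85.4 °C.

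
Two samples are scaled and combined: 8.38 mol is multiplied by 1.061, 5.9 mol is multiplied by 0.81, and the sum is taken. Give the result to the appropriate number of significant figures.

8.38 × 1.061 = 8.89118 → 8.89 mol (3 s.f., last digit at the 10^-2 place).
5.9 × 0.81 = 4.779 → 4.8 mol (2 s.f., last digit at the 10^-1 place).
Sum: 13.67018 mol; keep the coarser place, 10^-1.
Result: 13.7 mol.

13.7 mol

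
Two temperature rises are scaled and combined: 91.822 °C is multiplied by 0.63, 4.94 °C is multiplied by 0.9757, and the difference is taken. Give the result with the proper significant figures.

53 °C

91.822 × 0.63 = 57.84786 → 58 °C (2 s.f., last digit at the 10^0 place).
4.94 × 0.9757 = 4.819958 → 4.82 °C (3 s.f., last digit at the 10^-2 place).
Difference: 53.027902 °C; keep the coarser place, 10^0.
Result: 53 °C.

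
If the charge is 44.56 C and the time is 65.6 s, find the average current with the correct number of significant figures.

average current = 44.56 C ÷ 65.6 s = 0.679268292683… A.
44.56 has 4 significant figures; 65.6 has 3.
Division/multiplication keeps the fewest: 3 significant figures.
Rounded: 0.679 A.

0.679 A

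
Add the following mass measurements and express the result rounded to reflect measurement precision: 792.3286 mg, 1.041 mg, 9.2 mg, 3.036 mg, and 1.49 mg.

807.1 mg

792.3286 mg + 1.041 mg + 9.2 mg + 3.036 mg + 1.49 mg = 807.0956 mg.
Addition/subtraction keeps the fewest decimal places: 792.3286 → 4 decimal places, 1.041 → 3 decimal places, 9.2 → 1 decimal place, 3.036 → 3 decimal places, 1.49 → 2 decimal places; limit is 1.
Rounded to 1 decimal place: 807.1 mg.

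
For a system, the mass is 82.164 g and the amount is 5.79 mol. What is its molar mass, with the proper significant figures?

molar mass = 82.164 g ÷ 5.79 mol = 14.1906735751… g/mol.
82.164 has 5 significant figures; 5.79 has 3.
Division/multiplication keeps the fewest: 3 significant figures.
Rounded: 14.2 g/mol.

14.2 g/mol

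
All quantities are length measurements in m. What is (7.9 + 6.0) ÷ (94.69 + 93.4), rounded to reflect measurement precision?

7.9 + 6.0 = 13.9, limited to 1 d.p. → 3 s.f.; 94.69 + 93.4 = 188.09, limited to 1 d.p. → 4 s.f.
Carrying full precision, 13.9 ÷ 188.09 = 0.073900792174…; keep min(3, 4) = 3 s.f.
Rounded to 3 significant figures: 0.0739.

0.0739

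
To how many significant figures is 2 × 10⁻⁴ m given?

1

2 × 10⁻⁴: in scientific notation every digit of the coefficient is significant.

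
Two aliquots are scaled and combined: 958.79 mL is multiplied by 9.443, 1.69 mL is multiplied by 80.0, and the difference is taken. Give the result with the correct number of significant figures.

958.79 × 9.443 = 9053.85397 → 9054 mL (4 s.f., last digit at the 10^0 place).
1.69 × 80.0 = 135.2 → 135 mL (3 s.f., last digit at the 10^0 place).
Difference: 8918.65397 mL; keep the coarser place, 10^0.
Result: 8.919 × 10³ mL.

8.919 × 10³ mL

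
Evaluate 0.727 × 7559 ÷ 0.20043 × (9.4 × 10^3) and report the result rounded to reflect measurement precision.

0.727 × 7559 ÷ 0.20043 × (9.4 × 10^3) = 257729352.891…
Multiplication/division keeps the fewest significant figures: 0.727 → 3 s.f., 7559 → 4 s.f., 0.20043 → 5 s.f., 9.4 × 10^3 → 2 s.f.; limit is 2.
Rounded to 2 significant figures: 2.6 × 10^8.

2.6 × 10^8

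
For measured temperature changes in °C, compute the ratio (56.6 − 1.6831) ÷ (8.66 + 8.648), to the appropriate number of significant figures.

56.6 − 1.6831 = 54.9169, limited to 1 d.p. → 3 s.f.; 8.66 + 8.648 = 17.308, limited to 2 d.p. → 4 s.f.
Carrying full precision, 54.9169 ÷ 17.308 = 3.17292003698…; keep min(3, 4) = 3 s.f.
Rounded to 3 significant figures: 3.17.

3.17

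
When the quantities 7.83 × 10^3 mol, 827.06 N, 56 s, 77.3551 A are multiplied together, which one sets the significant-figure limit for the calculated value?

56 s

7.83 × 10^3 mol → 3 s.f.; 827.06 N → 5 s.f.; 56 s → 2 s.f.; 77.3551 A → 6 s.f.
The fewest is 2 significant figures, from 56 s.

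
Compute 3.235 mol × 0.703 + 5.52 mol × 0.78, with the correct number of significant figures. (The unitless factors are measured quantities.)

6.6 mol

3.235 × 0.703 = 2.274205 → 2.27 mol (3 s.f., last digit at the 10^-2 place).
5.52 × 0.78 = 4.3056 → 4.3 mol (2 s.f., last digit at the 10^-1 place).
Sum: 6.579805 mol; keep the coarser place, 10^-1.
Result: 6.6 mol.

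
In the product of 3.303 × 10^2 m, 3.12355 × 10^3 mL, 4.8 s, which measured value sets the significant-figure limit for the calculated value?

3.303 × 10^2 m → 4 s.f.; 3.12355 × 10^3 mL → 6 s.f.; 4.8 s → 2 s.f.
The fewest is 2 significant figures, from 4.8 s.

4.8 s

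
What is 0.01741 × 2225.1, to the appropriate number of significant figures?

38.74

0.01741 × 2225.1 = 38.738991
Multiplication/division keeps the fewest significant figures: 0.01741 → 4 s.f., 2225.1 → 5 s.f.; limit is 4.
Rounded to 4 significant figures: 38.74.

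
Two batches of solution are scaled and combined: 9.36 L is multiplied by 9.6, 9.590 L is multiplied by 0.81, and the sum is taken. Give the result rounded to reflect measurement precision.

9.36 × 9.6 = 89.856 → 9.0 × 10^1 L (2 s.f., last digit at the 10^0 place).
9.590 × 0.81 = 7.7679 → 7.8 L (2 s.f., last digit at the 10^-1 place).
Sum: 97.6239 L; keep the coarser place, 10^0.
Result: 98 L.

98 L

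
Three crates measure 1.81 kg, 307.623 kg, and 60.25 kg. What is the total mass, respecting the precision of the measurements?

369.68 kg

1.81 kg + 307.623 kg + 60.25 kg = 369.683 kg.
Addition/subtraction keeps the fewest decimal places: 1.81 → 2 decimal places, 307.623 → 3 decimal places, 60.25 → 2 decimal places; limit is 2.
Rounded to 2 decimal places: 369.68 kg.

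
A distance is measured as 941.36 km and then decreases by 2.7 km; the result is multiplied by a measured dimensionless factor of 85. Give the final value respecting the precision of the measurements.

8.0 × 10⁴ km

941.36 km − 2.7 km = 938.66 km; the difference is limited to 1 decimal place (4 s.f.).
Carrying full precision, 938.66 × 85 = 79786.1 km; 85 has 2 s.f., so the result keeps min(4, 2) = 2 s.f.
Rounded to 2 significant figures: 8.0 × 10⁴ km.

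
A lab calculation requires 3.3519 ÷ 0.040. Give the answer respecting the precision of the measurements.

84

3.3519 ÷ 0.040 = 83.7975
Multiplication/division keeps the fewest significant figures: 3.3519 → 5 s.f., 0.040 → 2 s.f.; limit is 2.
Rounded to 2 significant figures: 84.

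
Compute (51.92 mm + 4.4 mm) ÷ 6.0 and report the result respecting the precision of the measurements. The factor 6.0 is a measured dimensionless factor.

51.92 mm + 4.4 mm = 56.32 mm; the sum is limited to 1 decimal place (3 s.f.).
Carrying full precision, 56.32 ÷ 6.0 = 9.38666666667… mm; 6.0 has 2 s.f., so the result keeps min(3, 2) = 2 s.f.
Rounded to 2 significant figures: 9.4 mm.

9.4 mm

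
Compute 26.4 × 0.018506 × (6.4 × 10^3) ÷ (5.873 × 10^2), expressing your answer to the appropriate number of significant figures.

26.4 × 0.018506 × (6.4 × 10^3) ÷ (5.873 × 10^2) = 5.32398052103…
Multiplication/division keeps the fewest significant figures: 26.4 → 3 s.f., 0.018506 → 5 s.f., 6.4 × 10^3 → 2 s.f., 5.873 × 10^2 → 4 s.f.; limit is 2.
Rounded to 2 significant figures: 5.3.

5.3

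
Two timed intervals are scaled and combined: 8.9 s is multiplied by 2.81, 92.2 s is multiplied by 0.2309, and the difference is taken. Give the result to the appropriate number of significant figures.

4 s

8.9 × 2.81 = 25.009 → 25 s (2 s.f., last digit at the 10^0 place).
92.2 × 0.2309 = 21.28898 → 21.3 s (3 s.f., last digit at the 10^-1 place).
Difference: 3.72002 s; keep the coarser place, 10^0.
Result: 4 s.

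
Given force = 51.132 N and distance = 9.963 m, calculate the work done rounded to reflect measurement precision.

509.4 J

work done = 51.132 N × 9.963 m = 509.428116 J.
51.132 has 5 significant figures; 9.963 has 4.
Division/multiplication keeps the fewest: 4 significant figures.
Rounded: 509.4 J.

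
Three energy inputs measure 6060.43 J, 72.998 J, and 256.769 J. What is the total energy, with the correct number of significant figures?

6390.20 J

6060.43 J + 72.998 J + 256.769 J = 6390.197 J.
Addition/subtraction keeps the fewest decimal places: 6060.43 → 2 decimal places, 72.998 → 3 decimal places, 256.769 → 3 decimal places; limit is 2.
Rounded to 2 decimal places: 6390.20 J.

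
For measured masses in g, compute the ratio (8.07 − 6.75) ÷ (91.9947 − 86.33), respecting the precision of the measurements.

8.07 − 6.75 = 1.32, limited to 2 d.p. → 3 s.f.; 91.9947 − 86.33 = 5.6647, limited to 2 d.p. → 3 s.f.
Carrying full precision, 1.32 ÷ 5.6647 = 0.233022048829…; keep min(3, 3) = 3 s.f.
Rounded to 3 significant figures: 0.233.

0.233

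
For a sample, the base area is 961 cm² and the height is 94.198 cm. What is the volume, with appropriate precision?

volume = 961 cm² × 94.198 cm = 90524.278 cm³.
961 has 3 significant figures; 94.198 has 5.
Division/multiplication keeps the fewest: 3 significant figures.
Rounded: 9.05 × 10⁴ cm³.

9.05 × 10⁴ cm³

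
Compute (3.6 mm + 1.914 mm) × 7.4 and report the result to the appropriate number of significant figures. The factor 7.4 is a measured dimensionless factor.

3.6 mm + 1.914 mm = 5.514 mm; the sum is limited to 1 decimal place (2 s.f.).
Carrying full precision, 5.514 × 7.4 = 40.8036 mm; 7.4 has 2 s.f., so the result keeps min(2, 2) = 2 s.f.
Rounded to 2 significant figures: 41 mm.

41 mm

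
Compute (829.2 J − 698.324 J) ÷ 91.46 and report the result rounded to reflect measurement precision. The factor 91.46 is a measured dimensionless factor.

829.2 J − 698.324 J = 130.876 J; the difference is limited to 1 decimal place (4 s.f.).
Carrying full precision, 130.876 ÷ 91.46 = 1.430964356… J; 91.46 has 4 s.f., so the result keeps min(4, 4) = 4 s.f.
Rounded to 4 significant figures: 1.431 J.

1.431 J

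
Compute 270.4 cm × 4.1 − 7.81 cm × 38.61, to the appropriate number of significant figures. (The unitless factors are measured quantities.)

8 × 10² cm

270.4 × 4.1 = 1108.64 → 1.1 × 10³ cm (2 s.f., last digit at the 10^2 place).
7.81 × 38.61 = 301.5441 → 302 cm (3 s.f., last digit at the 10^0 place).
Difference: 807.0959 cm; keep the coarser place, 10^2.
Result: 8 × 10² cm.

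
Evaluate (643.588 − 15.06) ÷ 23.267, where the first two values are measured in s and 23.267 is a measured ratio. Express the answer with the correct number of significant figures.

27.014 s

643.588 s − 15.06 s = 628.528 s; the difference is limited to 2 decimal places (5 s.f.).
Carrying full precision, 628.528 ÷ 23.267 = 27.0137104053… s; 23.267 has 5 s.f., so the result keeps min(5, 5) = 5 s.f.
Rounded to 5 significant figures: 27.014 s.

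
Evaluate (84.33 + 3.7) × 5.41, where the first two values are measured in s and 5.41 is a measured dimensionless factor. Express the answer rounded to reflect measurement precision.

476 s

84.33 s + 3.7 s = 88.03 s; the sum is limited to 1 decimal place (3 s.f.).
Carrying full precision, 88.03 × 5.41 = 476.2423 s; 5.41 has 3 s.f., so the result keeps min(3, 3) = 3 s.f.
Rounded to 3 significant figures: 476 s.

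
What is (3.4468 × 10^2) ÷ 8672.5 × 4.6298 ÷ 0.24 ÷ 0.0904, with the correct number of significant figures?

8.5

(3.4468 × 10^2) ÷ 8672.5 × 4.6298 ÷ 0.24 ÷ 0.0904 = 8.48114199003…
Multiplication/division keeps the fewest significant figures: 3.4468 × 10^2 → 5 s.f., 8672.5 → 5 s.f., 4.6298 → 5 s.f., 0.24 → 2 s.f., 0.0904 → 3 s.f.; limit is 2.
Rounded to 2 significant figures: 8.5.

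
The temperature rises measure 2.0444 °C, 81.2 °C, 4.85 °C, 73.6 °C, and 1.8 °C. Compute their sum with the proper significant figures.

2.0444 °C + 81.2 °C + 4.85 °C + 73.6 °C + 1.8 °C = 163.4944 °C.
Addition/subtraction keeps the fewest decimal places: 2.0444 → 4 decimal places, 81.2 → 1 decimal place, 4.85 → 2 decimal places, 73.6 → 1 decimal place, 1.8 → 1 decimal place; limit is 1.
Rounded to 1 decimal place: 163.5 °C.

163.5 °C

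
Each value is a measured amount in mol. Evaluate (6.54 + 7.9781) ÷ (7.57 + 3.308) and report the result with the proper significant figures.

6.54 + 7.9781 = 14.5181, limited to 2 d.p. → 4 s.f.; 7.57 + 3.308 = 10.878, limited to 2 d.p. → 4 s.f.
Carrying full precision, 14.5181 ÷ 10.878 = 1.33462952749…; keep min(4, 4) = 4 s.f.
Rounded to 4 significant figures: 1.335.

1.335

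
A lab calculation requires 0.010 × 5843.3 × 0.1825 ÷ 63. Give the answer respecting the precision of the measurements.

0.17

0.010 × 5843.3 × 0.1825 ÷ 63 = 0.169270198413…
Multiplication/division keeps the fewest significant figures: 0.010 → 2 s.f., 5843.3 → 5 s.f., 0.1825 → 4 s.f., 63 → 2 s.f.; limit is 2.
Rounded to 2 significant figures: 0.17.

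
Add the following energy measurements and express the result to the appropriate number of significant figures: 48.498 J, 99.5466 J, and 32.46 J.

48.498 J + 99.5466 J + 32.46 J = 180.5046 J.
Addition/subtraction keeps the fewest decimal places: 48.498 → 3 decimal places, 99.5466 → 4 decimal places, 32.46 → 2 decimal places; limit is 2.
Rounded to 2 decimal places: 180.50 J.

180.50 J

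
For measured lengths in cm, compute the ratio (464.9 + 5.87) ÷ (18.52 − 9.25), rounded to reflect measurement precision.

50.8

464.9 + 5.87 = 470.77, limited to 1 d.p. → 4 s.f.; 18.52 − 9.25 = 9.27, limited to 2 d.p. → 3 s.f.
Carrying full precision, 470.77 ÷ 9.27 = 50.7842502697…; keep min(4, 3) = 3 s.f.
Rounded to 3 significant figures: 50.8.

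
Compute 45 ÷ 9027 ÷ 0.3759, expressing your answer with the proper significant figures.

0.013

45 ÷ 9027 ÷ 0.3759 = 0.0132616250742…
Multiplication/division keeps the fewest significant figures: 45 → 2 s.f., 9027 → 4 s.f., 0.3759 → 4 s.f.; limit is 2.
Rounded to 2 significant figures: 0.013.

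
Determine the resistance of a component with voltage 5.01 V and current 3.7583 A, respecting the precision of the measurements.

1.33 Ω

resistance = 5.01 V ÷ 3.7583 A = 1.33304951707… Ω.
5.01 has 3 significant figures; 3.7583 has 5.
Division/multiplication keeps the fewest: 3 significant figures.
Rounded: 1.33 Ω.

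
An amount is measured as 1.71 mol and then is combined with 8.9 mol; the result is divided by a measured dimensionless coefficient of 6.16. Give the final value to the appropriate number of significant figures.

1.71 mol + 8.9 mol = 10.61 mol; the sum is limited to 1 decimal place (3 s.f.).
Carrying full precision, 10.61 ÷ 6.16 = 1.7224025974… mol; 6.16 has 3 s.f., so the result keeps min(3, 3) = 3 s.f.
Rounded to 3 significant figures: 1.72 mol.

1.72 mol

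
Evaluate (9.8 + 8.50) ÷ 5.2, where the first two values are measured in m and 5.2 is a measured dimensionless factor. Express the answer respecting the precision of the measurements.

9.8 m + 8.50 m = 18.30 m; the sum is limited to 1 decimal place (3 s.f.).
Carrying full precision, 18.30 ÷ 5.2 = 3.51923076923… m; 5.2 has 2 s.f., so the result keeps min(3, 2) = 2 s.f.
Rounded to 2 significant figures: 3.5 m.

3.5 m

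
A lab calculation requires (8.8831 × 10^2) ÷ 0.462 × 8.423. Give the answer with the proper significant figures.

1.62 × 10^4

(8.8831 × 10^2) ÷ 0.462 × 8.423 = 16195.3141342…
Multiplication/division keeps the fewest significant figures: 8.8831 × 10^2 → 5 s.f., 0.462 → 3 s.f., 8.423 → 4 s.f.; limit is 3.
Rounded to 3 significant figures: 1.62 × 10^4.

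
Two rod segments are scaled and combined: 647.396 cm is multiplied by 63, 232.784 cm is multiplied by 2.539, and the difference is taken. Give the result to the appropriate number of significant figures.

4.0 × 10^4 cm

647.396 × 63 = 40785.948 → 4.1 × 10^4 cm (2 s.f., last digit at the 10^3 place).
232.784 × 2.539 = 591.038576 → 591.0 cm (4 s.f., last digit at the 10^-1 place).
Difference: 40194.909424 cm; keep the coarser place, 10^3.
Result: 4.0 × 10^4 cm.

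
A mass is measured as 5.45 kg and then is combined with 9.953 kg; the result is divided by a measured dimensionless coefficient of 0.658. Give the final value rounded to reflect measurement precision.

23.4 kg

5.45 kg + 9.953 kg = 15.403 kg; the sum is limited to 2 decimal places (4 s.f.).
Carrying full precision, 15.403 ÷ 0.658 = 23.4088145897… kg; 0.658 has 3 s.f., so the result keeps min(4, 3) = 3 s.f.
Rounded to 3 significant figures: 23.4 kg.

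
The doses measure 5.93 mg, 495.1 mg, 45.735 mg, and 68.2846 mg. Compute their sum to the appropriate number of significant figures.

5.93 mg + 495.1 mg + 45.735 mg + 68.2846 mg = 615.0496 mg.
Addition/subtraction keeps the fewest decimal places: 5.93 → 2 decimal places, 495.1 → 1 decimal place, 45.735 → 3 decimal places, 68.2846 → 4 decimal places; limit is 1.
Rounded to 1 decimal place: 6.150 × 10^2 mg.

6.150 × 10^2 mg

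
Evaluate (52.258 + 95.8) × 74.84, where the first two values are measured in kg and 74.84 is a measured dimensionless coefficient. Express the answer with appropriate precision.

52.258 kg + 95.8 kg = 148.058 kg; the sum is limited to 1 decimal place (4 s.f.).
Carrying full precision, 148.058 × 74.84 = 11080.66072 kg; 74.84 has 4 s.f., so the result keeps min(4, 4) = 4 s.f.
Rounded to 4 significant figures: 1.108 × 10^4 kg.

1.108 × 10^4 kg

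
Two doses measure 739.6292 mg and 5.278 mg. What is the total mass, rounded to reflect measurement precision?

7.44907 × 10^2 mg

739.6292 mg + 5.278 mg = 744.9072 mg.
Addition/subtraction keeps the fewest decimal places: 739.6292 → 4 decimal places, 5.278 → 3 decimal places; limit is 3.
Rounded to 3 decimal places: 7.44907 × 10^2 mg.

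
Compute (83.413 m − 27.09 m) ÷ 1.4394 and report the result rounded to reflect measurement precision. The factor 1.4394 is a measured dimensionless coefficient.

83.413 m − 27.09 m = 56.323 m; the difference is limited to 2 decimal places (4 s.f.).
Carrying full precision, 56.323 ÷ 1.4394 = 39.1294984021… m; 1.4394 has 5 s.f., so the result keeps min(4, 5) = 4 s.f.
Rounded to 4 significant figures: 39.13 m.

39.13 m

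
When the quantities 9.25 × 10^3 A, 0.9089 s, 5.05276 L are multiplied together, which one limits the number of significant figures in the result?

9.25 × 10^3 A → 3 s.f.; 0.9089 s → 4 s.f.; 5.05276 L → 6 s.f.
The fewest is 3 significant figures, from 9.25 × 10^3 A.

9.25 × 10^3 A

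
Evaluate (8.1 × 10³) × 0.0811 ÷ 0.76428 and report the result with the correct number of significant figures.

(8.1 × 10³) × 0.0811 ÷ 0.76428 = 859.514837494…
Multiplication/division keeps the fewest significant figures: 8.1 × 10³ → 2 s.f., 0.0811 → 3 s.f., 0.76428 → 5 s.f.; limit is 2.
Rounded to 2 significant figures: 8.6 × 10².

8.6 × 10²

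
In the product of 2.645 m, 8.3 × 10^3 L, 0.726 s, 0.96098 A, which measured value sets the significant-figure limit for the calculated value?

2.645 m → 4 s.f.; 8.3 × 10^3 L → 2 s.f.; 0.726 s → 3 s.f.; 0.96098 A → 5 s.f.
The fewest is 2 significant figures, from 8.3 × 10^3 L.

8.3 × 10^3 L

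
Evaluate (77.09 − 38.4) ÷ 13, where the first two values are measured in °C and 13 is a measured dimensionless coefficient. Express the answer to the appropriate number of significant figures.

77.09 °C − 38.4 °C = 38.69 °C; the difference is limited to 1 decimal place (3 s.f.).
Carrying full precision, 38.69 ÷ 13 = 2.97615384615… °C; 13 has 2 s.f., so the result keeps min(3, 2) = 2 s.f.
Rounded to 2 significant figures: 3.0 °C.

3.0 °C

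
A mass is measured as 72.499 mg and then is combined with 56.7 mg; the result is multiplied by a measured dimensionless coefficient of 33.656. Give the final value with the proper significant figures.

4348 mg

72.499 mg + 56.7 mg = 129.199 mg; the sum is limited to 1 decimal place (4 s.f.).
Carrying full precision, 129.199 × 33.656 = 4348.321544 mg; 33.656 has 5 s.f., so the result keeps min(4, 5) = 4 s.f.
Rounded to 4 significant figures: 4348 mg.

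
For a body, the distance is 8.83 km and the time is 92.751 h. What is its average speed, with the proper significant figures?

average speed = 8.83 km ÷ 92.751 h = 0.095201129907… km/h.
8.83 has 3 significant figures; 92.751 has 5.
Division/multiplication keeps the fewest: 3 significant figures.
Rounded: 0.0952 km/h.

0.0952 km/h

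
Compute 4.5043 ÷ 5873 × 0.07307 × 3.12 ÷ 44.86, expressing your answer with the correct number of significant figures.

4.5043 ÷ 5873 × 0.07307 × 3.12 ÷ 44.86 = 0.0000038976401415…
Multiplication/division keeps the fewest significant figures: 4.5043 → 5 s.f., 5873 → 4 s.f., 0.07307 → 4 s.f., 3.12 → 3 s.f., 44.86 → 4 s.f.; limit is 3.
Rounded to 3 significant figures: 3.90 × 10^-6.

3.90 × 10^-6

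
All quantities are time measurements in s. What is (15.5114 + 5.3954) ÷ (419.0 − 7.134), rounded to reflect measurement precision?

0.05076

15.5114 + 5.3954 = 20.9068, limited to 4 d.p. → 6 s.f.; 419.0 − 7.134 = 411.866, limited to 1 d.p. → 4 s.f.
Carrying full precision, 20.9068 ÷ 411.866 = 0.0507611698951…; keep min(6, 4) = 4 s.f.
Rounded to 4 significant figures: 0.05076.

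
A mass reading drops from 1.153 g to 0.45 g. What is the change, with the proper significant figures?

1.153 g − 0.45 g = 0.703 g.
Addition/subtraction keeps the fewest decimal places: 1.153 → 3 decimal places, 0.45 → 2 decimal places; limit is 2.
Rounded to 2 decimal places: 0.70 g.

0.70 g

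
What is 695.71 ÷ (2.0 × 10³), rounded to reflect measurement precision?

0.35

695.71 ÷ (2.0 × 10³) = 0.347855
Multiplication/division keeps the fewest significant figures: 695.71 → 5 s.f., 2.0 × 10³ → 2 s.f.; limit is 2.
Rounded to 2 significant figures: 0.35.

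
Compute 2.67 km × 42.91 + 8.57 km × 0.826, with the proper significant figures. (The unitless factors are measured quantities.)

2.67 × 42.91 = 114.5697 → 115 km (3 s.f., last digit at the 10^0 place).
8.57 × 0.826 = 7.07882 → 7.08 km (3 s.f., last digit at the 10^-2 place).
Sum: 121.64852 km; keep the coarser place, 10^0.
Result: 1.22 × 10² km.

1.22 × 10² km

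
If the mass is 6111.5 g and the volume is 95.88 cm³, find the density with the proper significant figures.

63.74 g/cm³

density = 6111.5 g ÷ 95.88 cm³ = 63.7411347518… g/cm³.
6111.5 has 5 significant figures; 95.88 has 4.
Division/multiplication keeps the fewest: 4 significant figures.
Rounded: 63.74 g/cm³.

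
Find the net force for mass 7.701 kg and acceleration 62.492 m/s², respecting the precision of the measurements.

net force = 7.701 kg × 62.492 m/s² = 481.250892 N.
7.701 has 4 significant figures; 62.492 has 5.
Division/multiplication keeps the fewest: 4 significant figures.
Rounded: 4.813 × 10² N.

4.813 × 10² N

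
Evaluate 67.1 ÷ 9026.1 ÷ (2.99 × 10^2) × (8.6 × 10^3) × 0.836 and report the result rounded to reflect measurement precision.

67.1 ÷ 9026.1 ÷ (2.99 × 10^2) × (8.6 × 10^3) × 0.836 = 0.178754062124…
Multiplication/division keeps the fewest significant figures: 67.1 → 3 s.f., 9026.1 → 5 s.f., 2.99 × 10^2 → 3 s.f., 8.6 × 10^3 → 2 s.f., 0.836 → 3 s.f.; limit is 2.
Rounded to 2 significant figures: 0.18.

0.18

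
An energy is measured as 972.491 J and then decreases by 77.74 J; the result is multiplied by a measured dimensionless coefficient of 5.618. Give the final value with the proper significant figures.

972.491 J − 77.74 J = 894.751 J; the difference is limited to 2 decimal places (5 s.f.).
Carrying full precision, 894.751 × 5.618 = 5026.711118 J; 5.618 has 4 s.f., so the result keeps min(5, 4) = 4 s.f.
Rounded to 4 significant figures: 5.027 × 10^3 J.

5.027 × 10^3 J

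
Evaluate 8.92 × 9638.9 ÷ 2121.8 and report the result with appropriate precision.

8.92 × 9638.9 ÷ 2121.8 = 40.5217211801…
Multiplication/division keeps the fewest significant figures: 8.92 → 3 s.f., 9638.9 → 5 s.f., 2121.8 → 5 s.f.; limit is 3.
Rounded to 3 significant figures: 40.5.

40.5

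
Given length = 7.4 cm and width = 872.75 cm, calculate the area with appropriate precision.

area = 7.4 cm × 872.75 cm = 6458.35 cm².
7.4 has 2 significant figures; 872.75 has 5.
Division/multiplication keeps the fewest: 2 significant figures.
Rounded: 6.5 × 10^3 cm².

6.5 × 10^3 cm²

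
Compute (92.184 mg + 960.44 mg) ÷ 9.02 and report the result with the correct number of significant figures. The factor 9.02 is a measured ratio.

117 mg

92.184 mg + 960.44 mg = 1052.624 mg; the sum is limited to 2 decimal places (6 s.f.).
Carrying full precision, 1052.624 ÷ 9.02 = 116.698891353… mg; 9.02 has 3 s.f., so the result keeps min(6, 3) = 3 s.f.
Rounded to 3 significant figures: 117 mg.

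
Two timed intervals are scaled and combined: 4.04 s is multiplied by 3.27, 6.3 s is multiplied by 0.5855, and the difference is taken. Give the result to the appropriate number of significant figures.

4.04 × 3.27 = 13.2108 → 13.2 s (3 s.f., last digit at the 10^-1 place).
6.3 × 0.5855 = 3.68865 → 3.7 s (2 s.f., last digit at the 10^-1 place).
Difference: 9.52215 s; keep the coarser place, 10^-1.
Result: 9.5 s.

9.5 s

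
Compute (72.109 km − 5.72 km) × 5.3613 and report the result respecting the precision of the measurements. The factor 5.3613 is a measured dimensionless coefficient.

355.9 km

72.109 km − 5.72 km = 66.389 km; the difference is limited to 2 decimal places (4 s.f.).
Carrying full precision, 66.389 × 5.3613 = 355.9313457 km; 5.3613 has 5 s.f., so the result keeps min(4, 5) = 4 s.f.
Rounded to 4 significant figures: 355.9 km.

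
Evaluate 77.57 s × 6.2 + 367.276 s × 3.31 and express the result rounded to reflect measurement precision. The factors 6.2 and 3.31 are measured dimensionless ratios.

1.70 × 10^3 s

77.57 × 6.2 = 480.934 → 4.8 × 10^2 s (2 s.f., last digit at the 10^1 place).
367.276 × 3.31 = 1215.68356 → 1.22 × 10^3 s (3 s.f., last digit at the 10^1 place).
Sum: 1696.61756 s; keep the coarser place, 10^1.
Result: 1.70 × 10^3 s.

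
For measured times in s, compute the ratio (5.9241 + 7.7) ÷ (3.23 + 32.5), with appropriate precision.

5.9241 + 7.7 = 13.6241, limited to 1 d.p. → 3 s.f.; 3.23 + 32.5 = 35.73, limited to 1 d.p. → 3 s.f.
Carrying full precision, 13.6241 ÷ 35.73 = 0.381307024909…; keep min(3, 3) = 3 s.f.
Rounded to 3 significant figures: 0.381.

0.381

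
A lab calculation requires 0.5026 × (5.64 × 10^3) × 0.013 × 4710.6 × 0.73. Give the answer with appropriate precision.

1.3 × 10^5

0.5026 × (5.64 × 10^3) × 0.013 × 4710.6 × 0.73 = 126719.668582…
Multiplication/division keeps the fewest significant figures: 0.5026 → 4 s.f., 5.64 × 10^3 → 3 s.f., 0.013 → 2 s.f., 4710.6 → 5 s.f., 0.73 → 2 s.f.; limit is 2.
Rounded to 2 significant figures: 1.3 × 10^5.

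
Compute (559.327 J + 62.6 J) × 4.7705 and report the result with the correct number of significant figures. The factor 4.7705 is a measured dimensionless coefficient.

559.327 J + 62.6 J = 621.927 J; the sum is limited to 1 decimal place (4 s.f.).
Carrying full precision, 621.927 × 4.7705 = 2966.9027535 J; 4.7705 has 5 s.f., so the result keeps min(4, 5) = 4 s.f.
Rounded to 4 significant figures: 2967 J.

2967 J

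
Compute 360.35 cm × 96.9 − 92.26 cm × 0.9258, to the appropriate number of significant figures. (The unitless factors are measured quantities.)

3.48 × 10^4 cm

360.35 × 96.9 = 34917.915 → 3.49 × 10^4 cm (3 s.f., last digit at the 10^2 place).
92.26 × 0.9258 = 85.414308 → 85.41 cm (4 s.f., last digit at the 10^-2 place).
Difference: 34832.500692 cm; keep the coarser place, 10^2.
Result: 3.48 × 10^4 cm.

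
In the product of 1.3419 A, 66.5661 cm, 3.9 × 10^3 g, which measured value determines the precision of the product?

3.9 × 10^3 g

1.3419 A → 5 s.f.; 66.5661 cm → 6 s.f.; 3.9 × 10^3 g → 2 s.f.
The fewest is 2 significant figures, from 3.9 × 10^3 g.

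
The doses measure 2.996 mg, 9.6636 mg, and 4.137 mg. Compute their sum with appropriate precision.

16.797 mg

2.996 mg + 9.6636 mg + 4.137 mg = 16.7966 mg.
Addition/subtraction keeps the fewest decimal places: 2.996 → 3 decimal places, 9.6636 → 4 decimal places, 4.137 → 3 decimal places; limit is 3.
Rounded to 3 decimal places: 16.797 mg.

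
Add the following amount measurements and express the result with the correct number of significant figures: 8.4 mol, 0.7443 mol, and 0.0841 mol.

8.4 mol + 0.7443 mol + 0.0841 mol = 9.2284 mol.
Addition/subtraction keeps the fewest decimal places: 8.4 → 1 decimal place, 0.7443 → 4 decimal places, 0.0841 → 4 decimal places; limit is 1.
Rounded to 1 decimal place: 9.2 mol.

9.2 mol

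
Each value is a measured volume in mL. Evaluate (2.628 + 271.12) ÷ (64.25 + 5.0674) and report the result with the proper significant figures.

2.628 + 271.12 = 273.748, limited to 2 d.p. → 5 s.f.; 64.25 + 5.0674 = 69.3174, limited to 2 d.p. → 4 s.f.
Carrying full precision, 273.748 ÷ 69.3174 = 3.94919601716…; keep min(5, 4) = 4 s.f.
Rounded to 4 significant figures: 3.949.

3.949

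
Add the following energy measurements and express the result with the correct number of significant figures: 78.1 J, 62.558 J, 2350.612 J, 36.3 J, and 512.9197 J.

78.1 J + 62.558 J + 2350.612 J + 36.3 J + 512.9197 J = 3040.4897 J.
Addition/subtraction keeps the fewest decimal places: 78.1 → 1 decimal place, 62.558 → 3 decimal places, 2350.612 → 3 decimal places, 36.3 → 1 decimal place, 512.9197 → 4 decimal places; limit is 1.
Rounded to 1 decimal place: 3040.5 J.

3040.5 J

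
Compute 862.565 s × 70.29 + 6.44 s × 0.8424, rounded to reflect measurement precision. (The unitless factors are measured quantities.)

6.064 × 10⁴ s

862.565 × 70.29 = 60629.69385 → 6.063 × 10⁴ s (4 s.f., last digit at the 10^1 place).
6.44 × 0.8424 = 5.425056 → 5.43 s (3 s.f., last digit at the 10^-2 place).
Sum: 60635.118906 s; keep the coarser place, 10^1.
Result: 6.064 × 10⁴ s.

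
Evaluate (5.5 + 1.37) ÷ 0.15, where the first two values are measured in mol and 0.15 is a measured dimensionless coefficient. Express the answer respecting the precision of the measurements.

46 mol

5.5 mol + 1.37 mol = 6.87 mol; the sum is limited to 1 decimal place (2 s.f.).
Carrying full precision, 6.87 ÷ 0.15 = 45.8 mol; 0.15 has 2 s.f., so the result keeps min(2, 2) = 2 s.f.
Rounded to 2 significant figures: 46 mol.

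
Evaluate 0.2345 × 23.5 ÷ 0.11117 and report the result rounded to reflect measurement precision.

49.6

0.2345 × 23.5 ÷ 0.11117 = 49.5704776468…
Multiplication/division keeps the fewest significant figures: 0.2345 → 4 s.f., 23.5 → 3 s.f., 0.11117 → 5 s.f.; limit is 3.
Rounded to 3 significant figures: 49.6.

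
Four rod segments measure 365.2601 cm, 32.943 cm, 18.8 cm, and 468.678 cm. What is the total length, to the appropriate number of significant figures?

885.7 cm

365.2601 cm + 32.943 cm + 18.8 cm + 468.678 cm = 885.6811 cm.
Addition/subtraction keeps the fewest decimal places: 365.2601 → 4 decimal places, 32.943 → 3 decimal places, 18.8 → 1 decimal place, 468.678 → 3 decimal places; limit is 1.
Rounded to 1 decimal place: 885.7 cm.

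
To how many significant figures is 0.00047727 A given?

0.00047727: leading zeros are not significant.

5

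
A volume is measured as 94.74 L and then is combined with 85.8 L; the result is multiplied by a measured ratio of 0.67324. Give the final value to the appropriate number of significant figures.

121.5 L

94.74 L + 85.8 L = 180.54 L; the sum is limited to 1 decimal place (4 s.f.).
Carrying full precision, 180.54 × 0.67324 = 121.5467496 L; 0.67324 has 5 s.f., so the result keeps min(4, 5) = 4 s.f.
Rounded to 4 significant figures: 121.5 L.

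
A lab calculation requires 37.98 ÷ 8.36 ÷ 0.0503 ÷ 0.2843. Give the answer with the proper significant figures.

37.98 ÷ 8.36 ÷ 0.0503 ÷ 0.2843 = 317.690214741…
Multiplication/division keeps the fewest significant figures: 37.98 → 4 s.f., 8.36 → 3 s.f., 0.0503 → 3 s.f., 0.2843 → 4 s.f.; limit is 3.
Rounded to 3 significant figures: 318.

318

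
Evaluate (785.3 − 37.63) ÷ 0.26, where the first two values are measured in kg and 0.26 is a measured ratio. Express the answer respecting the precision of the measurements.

2.9 × 10^3 kg

785.3 kg − 37.63 kg = 747.67 kg; the difference is limited to 1 decimal place (4 s.f.).
Carrying full precision, 747.67 ÷ 0.26 = 2875.65384615… kg; 0.26 has 2 s.f., so the result keeps min(4, 2) = 2 s.f.
Rounded to 2 significant figures: 2.9 × 10^3 kg.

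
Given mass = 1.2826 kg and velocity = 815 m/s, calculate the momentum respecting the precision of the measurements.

1.05 × 10^3 kg·m/s

momentum = 1.2826 kg × 815 m/s = 1045.319 kg·m/s.
1.2826 has 5 significant figures; 815 has 3.
Division/multiplication keeps the fewest: 3 significant figures.
Rounded: 1.05 × 10^3 kg·m/s.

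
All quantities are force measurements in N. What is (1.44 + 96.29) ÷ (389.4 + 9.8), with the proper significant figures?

1.44 + 96.29 = 97.73, limited to 2 d.p. → 4 s.f.; 389.4 + 9.8 = 399.2, limited to 1 d.p. → 4 s.f.
Carrying full precision, 97.73 ÷ 399.2 = 0.244814629259…; keep min(4, 4) = 4 s.f.
Rounded to 4 significant figures: 0.2448.

0.2448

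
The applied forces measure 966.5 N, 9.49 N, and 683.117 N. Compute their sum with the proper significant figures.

966.5 N + 9.49 N + 683.117 N = 1659.107 N.
Addition/subtraction keeps the fewest decimal places: 966.5 → 1 decimal place, 9.49 → 2 decimal places, 683.117 → 3 decimal places; limit is 1.
Rounded to 1 decimal place: 1659.1 N.

1659.1 N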